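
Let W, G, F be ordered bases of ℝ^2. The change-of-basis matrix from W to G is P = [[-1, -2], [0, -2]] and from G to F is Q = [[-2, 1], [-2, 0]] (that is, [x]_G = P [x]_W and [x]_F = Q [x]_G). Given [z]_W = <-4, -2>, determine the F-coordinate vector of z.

Composing the changes, [z]_F = Q P [z]_W.
Q P = [[2, 2], [2, 4]]; applying this to <-4, -2> gives <-12, -16>.

<-12, -16>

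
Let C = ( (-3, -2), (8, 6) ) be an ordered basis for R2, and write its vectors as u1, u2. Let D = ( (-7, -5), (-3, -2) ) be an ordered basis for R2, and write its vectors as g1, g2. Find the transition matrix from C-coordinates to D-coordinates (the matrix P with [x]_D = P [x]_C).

[[0, -2], [1, 2]]

Let M have columns uj and N have columns gj. Then for every x, N [x]_D = x = M [x]_C, so P = N^(-1) M.
Since det N = -1, N^(-1) has integer entries; multiplying gives P = [[0, -2], [1, 2]].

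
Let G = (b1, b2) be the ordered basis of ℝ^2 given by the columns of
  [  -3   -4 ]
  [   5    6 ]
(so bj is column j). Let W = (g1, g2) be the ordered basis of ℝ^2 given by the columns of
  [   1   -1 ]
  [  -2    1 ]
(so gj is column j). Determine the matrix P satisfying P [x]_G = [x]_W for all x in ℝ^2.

[[-2, -2], [1, 2]]

Column j of P is [bj]_W, since P maps G-coordinates to W-coordinates.
Expressing b1 in W: b1 = -2g1 + g2, so column 1 of P is [-2, 1].
Doing the same for each bj gives P = [[-2, -2], [1, 2]].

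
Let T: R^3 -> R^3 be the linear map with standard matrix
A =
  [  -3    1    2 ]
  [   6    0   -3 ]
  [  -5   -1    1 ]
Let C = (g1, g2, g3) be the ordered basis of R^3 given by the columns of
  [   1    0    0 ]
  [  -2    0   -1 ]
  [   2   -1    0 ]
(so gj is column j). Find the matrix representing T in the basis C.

[[-1, -2, -1], [-1, -3, -3], [2, 1, 2]]

The j-th column of [T]_C is [T(gj)]_C.
T(g1) = A g1 = (-1, 0, -1) = -g1 - g2 + 2g3, so column 1 is (-1, -1, 2).
Repeating for g2, g3 and assembling the columns gives [[-1, -2, -1], [-1, -3, -3], [2, 1, 2]].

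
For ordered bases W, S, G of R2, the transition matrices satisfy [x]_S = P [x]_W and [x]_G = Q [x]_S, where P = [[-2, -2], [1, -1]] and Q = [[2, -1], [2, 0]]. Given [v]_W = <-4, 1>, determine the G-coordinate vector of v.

<17, 12>

Apply P to get S-coordinates <6, -5>, then Q to get G-coordinates.
The result is [v]_G = <17, 12>.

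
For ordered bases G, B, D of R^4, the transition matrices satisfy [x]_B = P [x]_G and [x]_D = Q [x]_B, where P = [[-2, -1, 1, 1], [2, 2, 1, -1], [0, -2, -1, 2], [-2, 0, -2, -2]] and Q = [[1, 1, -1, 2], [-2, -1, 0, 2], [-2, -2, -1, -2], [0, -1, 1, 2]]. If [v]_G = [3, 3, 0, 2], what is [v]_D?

Apply P to get B-coordinates [-7, 10, -2, -10], then Q to get D-coordinates.
The result is [v]_D = [-15, -16, 16, -32].

[-15, -16, 16, -32]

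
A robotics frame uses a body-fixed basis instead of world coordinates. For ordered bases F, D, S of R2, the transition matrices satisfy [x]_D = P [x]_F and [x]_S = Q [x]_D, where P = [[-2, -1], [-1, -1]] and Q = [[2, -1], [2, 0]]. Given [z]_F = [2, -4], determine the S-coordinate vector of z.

First [z]_D = P [z]_F = [0, 2].
Then [z]_S = Q [z]_D = [-2, 0].

[-2, 0]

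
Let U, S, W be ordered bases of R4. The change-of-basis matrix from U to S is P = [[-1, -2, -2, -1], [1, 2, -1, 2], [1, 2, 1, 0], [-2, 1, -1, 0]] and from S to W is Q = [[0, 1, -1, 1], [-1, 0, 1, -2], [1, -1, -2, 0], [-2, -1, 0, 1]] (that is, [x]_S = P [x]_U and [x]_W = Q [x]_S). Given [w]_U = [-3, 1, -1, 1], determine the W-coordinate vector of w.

First [w]_S = P [w]_U = [2, 2, -2, 8].
Then [w]_W = Q [w]_S = [12, -20, 4, 2].

[12, -20, 4, 2]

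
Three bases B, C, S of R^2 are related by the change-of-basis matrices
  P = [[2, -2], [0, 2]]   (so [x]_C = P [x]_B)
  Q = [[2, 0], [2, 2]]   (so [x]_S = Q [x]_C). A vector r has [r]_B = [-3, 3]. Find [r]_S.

[-24, -12]

Apply P to get C-coordinates [-12, 6], then Q to get S-coordinates.
The result is [r]_S = [-24, -12].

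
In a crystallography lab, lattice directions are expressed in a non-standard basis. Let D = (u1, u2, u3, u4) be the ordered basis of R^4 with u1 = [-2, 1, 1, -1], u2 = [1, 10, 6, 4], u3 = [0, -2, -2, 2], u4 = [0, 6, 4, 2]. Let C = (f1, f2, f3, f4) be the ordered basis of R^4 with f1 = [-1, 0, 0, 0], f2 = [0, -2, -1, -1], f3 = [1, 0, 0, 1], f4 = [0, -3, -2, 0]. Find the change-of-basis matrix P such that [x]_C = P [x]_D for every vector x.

[[2, 1, 0, 2], [1, -2, -2, 0], [0, 2, 0, 2], [-1, -2, 2, -2]]

Let M have columns uj and N have columns fj. Then for every x, N [x]_C = x = M [x]_D, so P = N^(-1) M.
Since det N = 1, N^(-1) has integer entries; multiplying gives P = [[2, 1, 0, 2], [1, -2, -2, 0], [0, 2, 0, 2], [-1, -2, 2, -2]].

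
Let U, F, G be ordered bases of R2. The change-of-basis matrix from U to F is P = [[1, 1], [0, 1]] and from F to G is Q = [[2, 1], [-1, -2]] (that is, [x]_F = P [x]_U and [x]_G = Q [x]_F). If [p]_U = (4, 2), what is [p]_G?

(14, -10)

First [p]_F = P [p]_U = (6, 2).
Then [p]_G = Q [p]_F = (14, -10).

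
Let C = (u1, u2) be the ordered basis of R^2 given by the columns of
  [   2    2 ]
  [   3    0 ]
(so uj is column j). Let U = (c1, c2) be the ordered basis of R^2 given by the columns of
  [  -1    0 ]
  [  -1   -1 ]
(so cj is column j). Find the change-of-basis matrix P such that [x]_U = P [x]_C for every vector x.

Take x = uj: its C-coordinates are the j-th standard unit vector, so P e_j — column j of P — equals [uj]_U.
u1 = -2c1 - c2, giving column 1 = (-2, -1); repeating for each j gives P = [[-2, -2], [-1, 2]].

[[-2, -2], [-1, 2]]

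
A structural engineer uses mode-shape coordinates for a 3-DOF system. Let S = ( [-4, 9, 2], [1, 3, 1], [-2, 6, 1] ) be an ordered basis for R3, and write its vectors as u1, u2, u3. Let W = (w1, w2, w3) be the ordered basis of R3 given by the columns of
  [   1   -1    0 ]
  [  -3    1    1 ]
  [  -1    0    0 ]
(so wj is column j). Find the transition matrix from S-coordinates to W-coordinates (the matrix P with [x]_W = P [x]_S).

[[-2, -1, -1], [2, -2, 1], [1, 2, 2]]

Let M have columns uj and N have columns wj. Then for every x, N [x]_W = x = M [x]_S, so P = N^(-1) M.
Since det N = 1, N^(-1) has integer entries; multiplying gives P = [[-2, -1, -1], [2, -2, 1], [1, 2, 2]].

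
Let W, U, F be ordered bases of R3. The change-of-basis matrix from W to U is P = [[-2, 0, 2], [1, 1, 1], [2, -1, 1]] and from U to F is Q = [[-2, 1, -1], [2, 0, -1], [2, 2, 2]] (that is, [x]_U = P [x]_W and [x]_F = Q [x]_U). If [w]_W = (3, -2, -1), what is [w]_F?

First [w]_U = P [w]_W = (-8, 0, 7).
Then [w]_F = Q [w]_U = (9, -23, -2).

(9, -23, -2)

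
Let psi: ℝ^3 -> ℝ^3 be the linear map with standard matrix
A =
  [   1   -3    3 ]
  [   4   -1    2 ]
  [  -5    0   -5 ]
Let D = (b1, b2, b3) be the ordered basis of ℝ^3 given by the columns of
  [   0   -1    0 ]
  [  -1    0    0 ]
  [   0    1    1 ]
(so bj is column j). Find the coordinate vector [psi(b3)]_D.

(-2, -3, -2)

Compute psi(b3) = A b3 = (3, 2, -5) in standard coordinates.
Then write this in D-coordinates: solve for y in y_1 b1 + ... + y_3 b3 = (3, 2, -5).
This gives y = (-2, -3, -2), which is column 3 of [psi]_D.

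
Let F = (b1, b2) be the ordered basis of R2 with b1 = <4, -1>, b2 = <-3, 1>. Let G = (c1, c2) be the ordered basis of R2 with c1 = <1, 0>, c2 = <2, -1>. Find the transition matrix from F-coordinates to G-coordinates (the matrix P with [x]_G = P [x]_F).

[[2, -1], [1, -1]]

Column j of P is [bj]_G, since P maps F-coordinates to G-coordinates.
Expressing b1 in G: b1 = 2c1 + c2, so column 1 of P is <2, 1>.
Doing the same for each bj gives P = [[2, -1], [1, -1]].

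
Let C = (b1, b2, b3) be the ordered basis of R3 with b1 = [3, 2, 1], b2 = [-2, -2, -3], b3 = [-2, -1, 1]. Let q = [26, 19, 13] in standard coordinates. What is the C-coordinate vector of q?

[4, -4, -3]

We seek scalars with c_1 b1 + ... + c_3 b3 = q; equivalently solve M c = q where the columns of M are b1, ..., b3.
Row-reducing the augmented matrix [M | q] gives c = (4, -4, -3).
Check: 4b1 - 4b2 - 3b3 = [26, 19, 13].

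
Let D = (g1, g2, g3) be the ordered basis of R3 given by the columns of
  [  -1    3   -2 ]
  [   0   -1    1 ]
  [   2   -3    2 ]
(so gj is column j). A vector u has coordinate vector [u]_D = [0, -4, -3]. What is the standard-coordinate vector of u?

The coordinates say u = 0·g1 - 4g2 - 3g3; adding the scaled basis vectors gives [-6, 1, 6].

[-6, 1, 6]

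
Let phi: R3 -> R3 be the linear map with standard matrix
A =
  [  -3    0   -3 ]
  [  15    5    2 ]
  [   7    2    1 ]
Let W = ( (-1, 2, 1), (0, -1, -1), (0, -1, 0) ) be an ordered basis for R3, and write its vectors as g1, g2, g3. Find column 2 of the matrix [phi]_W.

(-3, 0, 1)

Compute phi(g2) = A g2 = (3, -7, -3) in standard coordinates.
Then write this in W-coordinates: solve for y in y_1 g1 + ... + y_3 g3 = (3, -7, -3).
This gives y = (-3, 0, 1), which is column 2 of [phi]_W.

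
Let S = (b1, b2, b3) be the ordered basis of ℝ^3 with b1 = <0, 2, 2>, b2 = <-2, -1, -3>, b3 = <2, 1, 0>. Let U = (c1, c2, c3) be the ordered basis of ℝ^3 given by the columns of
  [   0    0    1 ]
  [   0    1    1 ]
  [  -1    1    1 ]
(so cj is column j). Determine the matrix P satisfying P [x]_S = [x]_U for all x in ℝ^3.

[[0, 2, 1], [2, 1, -1], [0, -2, 2]]

Let M have columns bj and N have columns cj. Then for every x, N [x]_U = x = M [x]_S, so P = N^(-1) M.
Since det N = 1, N^(-1) has integer entries; multiplying gives P = [[0, 2, 1], [2, 1, -1], [0, -2, 2]].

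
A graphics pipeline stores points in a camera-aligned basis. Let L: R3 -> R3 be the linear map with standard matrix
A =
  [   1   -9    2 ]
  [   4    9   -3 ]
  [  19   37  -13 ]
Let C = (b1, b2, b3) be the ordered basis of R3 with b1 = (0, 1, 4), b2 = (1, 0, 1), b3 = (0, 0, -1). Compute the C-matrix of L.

With P the matrix whose columns are b1, ..., b3, [L]_C = P^(-1) A P.
Column by column: L(b1) = A b1 = (-1, -3, -15); its C-coordinates (-3, -1, 2) give column 1.
Continuing for each basis vector yields [L]_C = [[-3, 1, 3], [-1, 3, -2], [2, 1, -3]].

[[-3, 1, 3], [-1, 3, -2], [2, 1, -3]]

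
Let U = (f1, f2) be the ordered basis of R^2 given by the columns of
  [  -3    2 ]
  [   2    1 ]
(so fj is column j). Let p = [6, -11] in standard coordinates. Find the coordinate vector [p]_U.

Write p = c_1 f1 + c_2 f2 and solve for the c_i.
System: -3c_1 + 2c_2 = 6, 2c_1 + c_2 = -11; solving gives c_1 = -4, c_2 = -3.
Check: -4f1 - 3f2 = [6, -11].

[-4, -3]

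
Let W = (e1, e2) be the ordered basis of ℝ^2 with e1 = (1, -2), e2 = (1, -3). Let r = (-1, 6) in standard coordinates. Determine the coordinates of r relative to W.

Write r = c_1 e1 + c_2 e2 and solve for the c_i.
System: c_1 + c_2 = -1, -2c_1 - 3c_2 = 6; solving gives c_1 = 3, c_2 = -4.
Check: 3e1 - 4e2 = (-1, 6).

(3, -4)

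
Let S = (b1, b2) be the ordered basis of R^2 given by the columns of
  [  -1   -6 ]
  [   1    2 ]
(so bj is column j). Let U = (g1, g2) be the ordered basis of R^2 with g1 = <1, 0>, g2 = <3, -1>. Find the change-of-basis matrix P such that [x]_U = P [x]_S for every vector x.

Let M have columns bj and N have columns gj. Then for every x, N [x]_U = x = M [x]_S, so P = N^(-1) M.
Since det N = -1, N^(-1) has integer entries; multiplying gives P = [[2, 0], [-1, -2]].

[[2, 0], [-1, -2]]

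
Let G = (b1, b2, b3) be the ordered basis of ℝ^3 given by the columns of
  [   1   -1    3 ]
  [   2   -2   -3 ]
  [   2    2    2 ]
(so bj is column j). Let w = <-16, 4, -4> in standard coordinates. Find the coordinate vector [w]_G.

<-1, 3, -4>

[w]_G is the unique c with M c = w, where M has columns b1, ..., b3.
Row-reducing the augmented matrix [M | w] gives c = (-1, 3, -4).
Check: -b1 + 3b2 - 4b3 = <-16, 4, -4>.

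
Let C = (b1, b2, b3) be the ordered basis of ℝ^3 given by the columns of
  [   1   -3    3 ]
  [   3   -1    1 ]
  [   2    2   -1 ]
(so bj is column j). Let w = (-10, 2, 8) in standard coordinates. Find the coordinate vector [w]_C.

(2, 0, -4)

[w]_C is the unique c with M c = w, where M has columns b1, ..., b3.
Row-reducing the augmented matrix [M | w] gives c = (2, 0, -4).
Check: 2b1 + 0·b2 - 4b3 = (-10, 2, 8).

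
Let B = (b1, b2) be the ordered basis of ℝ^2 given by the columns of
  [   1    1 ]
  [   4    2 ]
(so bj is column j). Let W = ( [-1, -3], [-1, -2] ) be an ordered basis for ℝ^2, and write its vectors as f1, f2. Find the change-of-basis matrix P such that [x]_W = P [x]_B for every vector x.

[[-2, 0], [1, -1]]

Column j of P is [bj]_W, since P maps B-coordinates to W-coordinates.
Expressing b1 in W: b1 = -2f1 + f2, so column 1 of P is [-2, 1].
Doing the same for each bj gives P = [[-2, 0], [1, -1]].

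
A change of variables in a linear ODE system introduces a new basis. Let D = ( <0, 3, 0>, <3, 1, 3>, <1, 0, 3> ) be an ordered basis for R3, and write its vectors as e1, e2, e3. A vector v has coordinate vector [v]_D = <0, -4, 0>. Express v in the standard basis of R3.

By definition v = 0·e1 - 4e2 + 0·e3.
Summing componentwise gives <-12, -4, -12>.

<-12, -4, -12>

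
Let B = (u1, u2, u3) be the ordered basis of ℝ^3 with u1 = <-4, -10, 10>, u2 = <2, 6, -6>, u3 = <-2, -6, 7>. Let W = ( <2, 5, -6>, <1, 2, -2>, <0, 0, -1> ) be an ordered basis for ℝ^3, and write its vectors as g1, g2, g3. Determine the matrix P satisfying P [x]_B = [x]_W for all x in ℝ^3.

Column j of P is [uj]_W, since P maps B-coordinates to W-coordinates.
Expressing u1 in W: u1 = -2g1 + 0·g2 + 2g3, so column 1 of P is <-2, 0, 2>.
Doing the same for each uj gives P = [[-2, 2, -2], [0, -2, 2], [2, -2, 1]].

[[-2, 2, -2], [0, -2, 2], [2, -2, 1]]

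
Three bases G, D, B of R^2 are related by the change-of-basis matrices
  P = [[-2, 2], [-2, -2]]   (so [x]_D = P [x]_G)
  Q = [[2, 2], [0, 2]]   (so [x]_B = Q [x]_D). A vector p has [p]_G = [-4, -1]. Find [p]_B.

[32, 20]

Apply P to get D-coordinates [6, 10], then Q to get B-coordinates.
The result is [p]_B = [32, 20].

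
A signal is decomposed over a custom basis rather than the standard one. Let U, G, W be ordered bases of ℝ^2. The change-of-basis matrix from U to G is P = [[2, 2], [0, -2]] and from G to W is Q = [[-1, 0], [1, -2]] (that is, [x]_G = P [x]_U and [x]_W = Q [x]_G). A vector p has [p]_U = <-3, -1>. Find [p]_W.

<8, -12>

Apply P to get G-coordinates <-8, 2>, then Q to get W-coordinates.
The result is [p]_W = <8, -12>.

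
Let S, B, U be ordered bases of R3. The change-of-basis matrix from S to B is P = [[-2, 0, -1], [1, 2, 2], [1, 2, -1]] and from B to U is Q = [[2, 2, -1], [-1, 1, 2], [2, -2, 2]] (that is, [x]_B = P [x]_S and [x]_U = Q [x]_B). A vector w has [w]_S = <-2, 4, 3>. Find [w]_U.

<23, 17, -16>

Apply P to get B-coordinates <1, 12, 3>, then Q to get U-coordinates.
The result is [w]_U = <23, 17, -16>.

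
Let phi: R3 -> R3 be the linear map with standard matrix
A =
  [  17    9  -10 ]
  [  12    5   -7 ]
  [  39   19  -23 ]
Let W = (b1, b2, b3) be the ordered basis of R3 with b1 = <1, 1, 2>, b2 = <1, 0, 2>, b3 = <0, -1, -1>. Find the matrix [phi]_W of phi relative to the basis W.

[[3, -1, 0], [3, -2, 1], [0, 1, -2]]

Let P have columns b1, ..., b3. Then [phi]_W = P^(-1) A P.
Here det P = 1, so P^(-1) is integer; computing A P first and then P^(-1)(A P) gives [[3, -1, 0], [3, -2, 1], [0, 1, -2]].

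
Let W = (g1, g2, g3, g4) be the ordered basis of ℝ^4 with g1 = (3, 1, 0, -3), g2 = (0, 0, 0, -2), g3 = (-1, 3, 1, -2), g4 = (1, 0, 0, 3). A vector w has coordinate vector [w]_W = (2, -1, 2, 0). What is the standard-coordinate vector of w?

The coordinates say w = 2g1 - g2 + 2g3 + 0·g4; adding the scaled basis vectors gives (4, 8, 2, -8).

(4, 8, 2, -8)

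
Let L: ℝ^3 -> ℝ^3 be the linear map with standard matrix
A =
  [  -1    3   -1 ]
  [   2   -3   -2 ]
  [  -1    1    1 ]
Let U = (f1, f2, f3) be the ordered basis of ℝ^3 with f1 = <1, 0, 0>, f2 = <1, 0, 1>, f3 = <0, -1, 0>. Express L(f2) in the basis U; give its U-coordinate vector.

Compute L(f2) = A f2 = <-2, 0, 0> in standard coordinates.
Then write this in U-coordinates: solve for y in y_1 f1 + ... + y_3 f3 = <-2, 0, 0>.
This gives y = <-2, 0, 0>, which is column 2 of [L]_U.

<-2, 0, 0>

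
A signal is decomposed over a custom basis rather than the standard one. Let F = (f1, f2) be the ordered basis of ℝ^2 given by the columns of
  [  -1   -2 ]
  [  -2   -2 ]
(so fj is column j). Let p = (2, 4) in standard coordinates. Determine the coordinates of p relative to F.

(-2, 0)

Write p = c_1 f1 + c_2 f2 and solve for the c_i.
System: -c_1 - 2c_2 = 2, -2c_1 - 2c_2 = 4; solving gives c_1 = -2, c_2 = 0.
Check: -2f1 + 0·f2 = (2, 4).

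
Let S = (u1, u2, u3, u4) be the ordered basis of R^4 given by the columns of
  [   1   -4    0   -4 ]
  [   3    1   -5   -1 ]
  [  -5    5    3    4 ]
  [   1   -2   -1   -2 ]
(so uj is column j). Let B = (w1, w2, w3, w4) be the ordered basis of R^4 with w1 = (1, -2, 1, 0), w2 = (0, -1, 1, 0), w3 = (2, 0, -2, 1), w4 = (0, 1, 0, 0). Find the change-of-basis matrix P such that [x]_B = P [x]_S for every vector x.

Column j of P is [uj]_B, since P maps S-coordinates to B-coordinates.
Expressing u1 in B: u1 = -w1 - 2w2 + w3 - w4, so column 1 of P is (-1, -2, 1, -1).
Doing the same for each uj gives P = [[-1, 0, 2, 0], [-2, 1, -1, 0], [1, -2, -1, -2], [-1, 2, -2, -1]].

[[-1, 0, 2, 0], [-2, 1, -1, 0], [1, -2, -1, -2], [-1, 2, -2, -1]]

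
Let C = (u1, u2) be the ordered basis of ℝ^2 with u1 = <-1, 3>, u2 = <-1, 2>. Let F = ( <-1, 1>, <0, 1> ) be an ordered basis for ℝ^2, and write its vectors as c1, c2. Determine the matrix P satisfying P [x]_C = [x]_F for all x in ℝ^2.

Let M have columns uj and N have columns cj. Then for every x, N [x]_F = x = M [x]_C, so P = N^(-1) M.
Since det N = -1, N^(-1) has integer entries; multiplying gives P = [[1, 1], [2, 1]].

[[1, 1], [2, 1]]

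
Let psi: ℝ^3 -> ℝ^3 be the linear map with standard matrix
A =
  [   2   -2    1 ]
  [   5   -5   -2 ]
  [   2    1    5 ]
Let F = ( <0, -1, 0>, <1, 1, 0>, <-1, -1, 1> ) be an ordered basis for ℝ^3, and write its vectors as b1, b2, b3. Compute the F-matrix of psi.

The j-th column of [psi]_F is [psi(bj)]_F.
psi(b1) = A b1 = <2, 5, -1> = -3b1 + b2 - b3, so column 1 is <-3, 1, -1>.
Repeating for b2, b3 and assembling the columns gives [[-3, 0, 3], [1, 3, 3], [-1, 3, 2]].

[[-3, 0, 3], [1, 3, 3], [-1, 3, 2]]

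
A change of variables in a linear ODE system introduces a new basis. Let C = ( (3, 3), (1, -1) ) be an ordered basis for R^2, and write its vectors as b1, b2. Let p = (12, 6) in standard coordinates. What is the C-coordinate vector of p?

(3, 3)

Write p = c_1 b1 + c_2 b2 and solve for the c_i.
System: 3c_1 + c_2 = 12, 3c_1 - c_2 = 6; solving gives c_1 = 3, c_2 = 3.
Check: 3b1 + 3b2 = (12, 6).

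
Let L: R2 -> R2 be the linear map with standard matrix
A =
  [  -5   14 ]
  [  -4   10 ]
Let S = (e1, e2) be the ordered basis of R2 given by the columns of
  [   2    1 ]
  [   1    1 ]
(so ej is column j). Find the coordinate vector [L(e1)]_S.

Column 1 of [L]_S is the S-coordinate vector of L(e1).
In standard coordinates L(e1) = A e1 = <4, 2>.
Converting to S: <4, 2> = 2e1 + 0·e2, so the coordinate vector is <2, 0>.

<2, 0>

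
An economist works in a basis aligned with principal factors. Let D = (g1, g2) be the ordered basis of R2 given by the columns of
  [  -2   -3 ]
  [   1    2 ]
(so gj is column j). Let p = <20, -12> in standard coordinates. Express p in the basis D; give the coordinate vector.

We seek scalars with c_1 g1 + c_2 g2 = p; equivalently solve M c = p where the columns of M are g1, g2.
System: -2c_1 - 3c_2 = 20, c_1 + 2c_2 = -12; solving gives c_1 = -4, c_2 = -4.
Check: -4g1 - 4g2 = <20, -12>.

<-4, -4>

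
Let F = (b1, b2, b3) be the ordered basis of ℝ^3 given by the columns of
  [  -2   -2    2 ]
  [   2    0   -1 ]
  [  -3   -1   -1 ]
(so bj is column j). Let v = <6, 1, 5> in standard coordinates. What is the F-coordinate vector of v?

<0, -4, -1>

[v]_F is the unique c with M c = v, where M has columns b1, ..., b3.
Gaussian elimination on [M | v] yields c = (0, -4, -1).
Check: 0·b1 - 4b2 - b3 = <6, 1, 5>.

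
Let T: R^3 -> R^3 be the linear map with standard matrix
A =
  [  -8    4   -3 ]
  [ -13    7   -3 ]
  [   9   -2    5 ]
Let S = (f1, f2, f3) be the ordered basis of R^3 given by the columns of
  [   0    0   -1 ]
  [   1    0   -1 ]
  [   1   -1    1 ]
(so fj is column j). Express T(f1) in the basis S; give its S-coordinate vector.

[3, -1, -1]

Compute T(f1) = A f1 = [1, 4, 3] in standard coordinates.
Then write this in S-coordinates: solve for y in y_1 f1 + ... + y_3 f3 = [1, 4, 3].
This gives y = [3, -1, -1], which is column 1 of [T]_S.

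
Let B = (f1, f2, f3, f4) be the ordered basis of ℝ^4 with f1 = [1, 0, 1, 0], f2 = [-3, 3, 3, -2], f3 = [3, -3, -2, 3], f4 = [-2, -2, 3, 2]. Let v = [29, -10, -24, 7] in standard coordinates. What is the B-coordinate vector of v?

[v]_B is the unique c with M c = v, where M has columns f1, ..., f4.
Row-reducing the augmented matrix [M | v] gives c = (3, -3, 3, -4).
Check: 3f1 - 3f2 + 3f3 - 4f4 = [29, -10, -24, 7].

[3, -3, 3, -4]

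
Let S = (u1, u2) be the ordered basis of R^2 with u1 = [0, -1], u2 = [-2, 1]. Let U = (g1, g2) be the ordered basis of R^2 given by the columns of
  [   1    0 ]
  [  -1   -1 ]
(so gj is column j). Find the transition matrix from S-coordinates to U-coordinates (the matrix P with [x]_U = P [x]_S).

Column j of P is [uj]_U, since P maps S-coordinates to U-coordinates.
Expressing u1 in U: u1 = 0·g1 + g2, so column 1 of P is [0, 1].
Doing the same for each uj gives P = [[0, -2], [1, 1]].

[[0, -2], [1, 1]]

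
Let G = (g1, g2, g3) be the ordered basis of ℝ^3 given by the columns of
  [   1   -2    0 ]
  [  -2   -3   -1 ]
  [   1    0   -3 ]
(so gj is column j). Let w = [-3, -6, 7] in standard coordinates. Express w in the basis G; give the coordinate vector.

[1, 2, -2]

[w]_G is the unique c with M c = w, where M has columns g1, ..., g3.
Gaussian elimination on [M | w] yields c = (1, 2, -2).
Check: g1 + 2g2 - 2g3 = [-3, -6, 7].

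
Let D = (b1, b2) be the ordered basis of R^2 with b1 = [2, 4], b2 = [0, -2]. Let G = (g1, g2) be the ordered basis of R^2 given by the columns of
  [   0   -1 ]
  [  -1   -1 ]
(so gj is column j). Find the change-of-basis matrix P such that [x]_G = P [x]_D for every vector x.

[[-2, 2], [-2, 0]]

Column j of P is [bj]_G, since P maps D-coordinates to G-coordinates.
Expressing b1 in G: b1 = -2g1 - 2g2, so column 1 of P is [-2, -2].
Doing the same for each bj gives P = [[-2, 2], [-2, 0]].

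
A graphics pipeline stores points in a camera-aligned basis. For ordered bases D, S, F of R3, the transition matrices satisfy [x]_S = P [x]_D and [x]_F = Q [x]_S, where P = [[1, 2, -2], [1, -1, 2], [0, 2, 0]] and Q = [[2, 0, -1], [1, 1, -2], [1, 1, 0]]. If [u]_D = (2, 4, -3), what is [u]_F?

(24, -8, 8)

First [u]_S = P [u]_D = (16, -8, 8).
Then [u]_F = Q [u]_S = (24, -8, 8).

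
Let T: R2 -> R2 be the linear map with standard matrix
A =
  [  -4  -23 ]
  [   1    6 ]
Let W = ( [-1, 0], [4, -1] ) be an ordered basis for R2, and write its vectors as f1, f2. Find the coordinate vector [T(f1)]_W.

Compute T(f1) = A f1 = [4, -1] in standard coordinates.
Then write this in W-coordinates: solve for y in y_1 f1 + y_2 f2 = [4, -1].
This gives y = [0, 1], which is column 1 of [T]_W.

[0, 1]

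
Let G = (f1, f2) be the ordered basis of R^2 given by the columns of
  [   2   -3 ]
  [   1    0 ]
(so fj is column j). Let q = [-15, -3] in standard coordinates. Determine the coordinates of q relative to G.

[-3, 3]

We seek scalars with c_1 f1 + c_2 f2 = q; equivalently solve M c = q where the columns of M are f1, f2.
System: 2c_1 - 3c_2 = -15, c_1 + 0c_2 = -3; solving gives c_1 = -3, c_2 = 3.
Check: -3f1 + 3f2 = [-15, -3].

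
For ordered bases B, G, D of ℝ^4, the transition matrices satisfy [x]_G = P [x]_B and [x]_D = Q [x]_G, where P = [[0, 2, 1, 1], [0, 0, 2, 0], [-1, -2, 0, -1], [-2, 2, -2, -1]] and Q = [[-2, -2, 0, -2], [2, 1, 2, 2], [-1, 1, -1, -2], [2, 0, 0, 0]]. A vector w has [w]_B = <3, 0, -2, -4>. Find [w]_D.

<16, -10, -3, -12>

Apply P to get G-coordinates <-6, -4, 1, 2>, then Q to get D-coordinates.
The result is [w]_D = <16, -10, -3, -12>.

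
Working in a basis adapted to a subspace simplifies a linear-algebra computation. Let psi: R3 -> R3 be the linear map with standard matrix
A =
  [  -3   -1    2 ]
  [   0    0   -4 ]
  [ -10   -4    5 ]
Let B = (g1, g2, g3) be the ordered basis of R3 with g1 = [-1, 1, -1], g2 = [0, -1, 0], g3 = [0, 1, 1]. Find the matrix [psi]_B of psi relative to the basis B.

[[0, -1, -1], [-3, 2, 3], [1, 3, 0]]

Let P have columns g1, ..., g3. Then [psi]_B = P^(-1) A P.
Here det P = 1, so P^(-1) is integer; computing A P first and then P^(-1)(A P) gives [[0, -1, -1], [-3, 2, 3], [1, 3, 0]].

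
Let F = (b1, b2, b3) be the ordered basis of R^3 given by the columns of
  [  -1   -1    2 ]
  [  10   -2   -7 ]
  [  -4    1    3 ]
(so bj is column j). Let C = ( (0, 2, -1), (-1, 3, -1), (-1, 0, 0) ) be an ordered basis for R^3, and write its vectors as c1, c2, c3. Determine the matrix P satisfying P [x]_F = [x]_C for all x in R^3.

Let M have columns bj and N have columns cj. Then for every x, N [x]_C = x = M [x]_F, so P = N^(-1) M.
Since det N = -1, N^(-1) has integer entries; multiplying gives P = [[2, -1, -2], [2, 0, -1], [-1, 1, -1]].

[[2, -1, -2], [2, 0, -1], [-1, 1, -1]]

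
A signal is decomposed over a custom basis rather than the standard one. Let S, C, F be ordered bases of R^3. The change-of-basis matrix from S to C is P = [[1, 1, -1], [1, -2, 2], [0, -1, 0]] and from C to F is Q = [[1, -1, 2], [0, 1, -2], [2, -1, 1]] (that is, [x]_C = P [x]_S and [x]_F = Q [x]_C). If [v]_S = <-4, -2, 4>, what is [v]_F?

<-14, 4, -26>

Composing the changes, [v]_F = Q P [v]_S.
Q P = [[0, 1, -3], [1, 0, 2], [1, 3, -4]]; applying this to <-4, -2, 4> gives <-14, 4, -26>.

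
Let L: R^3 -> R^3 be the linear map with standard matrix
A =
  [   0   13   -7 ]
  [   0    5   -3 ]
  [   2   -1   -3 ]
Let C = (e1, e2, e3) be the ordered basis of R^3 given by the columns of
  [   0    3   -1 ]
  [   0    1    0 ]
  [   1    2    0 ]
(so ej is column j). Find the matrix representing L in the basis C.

[[3, 1, -2], [-3, -1, 0], [-2, -2, 0]]

With P the matrix whose columns are e1, ..., e3, [L]_C = P^(-1) A P.
Column by column: L(e1) = A e1 = <-7, -3, -3>; its C-coordinates <3, -3, -2> give column 1.
Continuing for each basis vector yields [L]_C = [[3, 1, -2], [-3, -1, 0], [-2, -2, 0]].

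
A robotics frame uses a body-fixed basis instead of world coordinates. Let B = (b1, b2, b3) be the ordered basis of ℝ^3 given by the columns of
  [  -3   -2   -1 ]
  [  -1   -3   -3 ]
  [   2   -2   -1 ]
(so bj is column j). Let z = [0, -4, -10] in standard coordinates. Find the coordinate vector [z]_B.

We seek scalars with c_1 b1 + ... + c_3 b3 = z; equivalently solve M c = z where the columns of M are b1, ..., b3.
Gaussian elimination on [M | z] yields c = (-2, 4, -2).
Check: -2b1 + 4b2 - 2b3 = [0, -4, -10].

[-2, 4, -2]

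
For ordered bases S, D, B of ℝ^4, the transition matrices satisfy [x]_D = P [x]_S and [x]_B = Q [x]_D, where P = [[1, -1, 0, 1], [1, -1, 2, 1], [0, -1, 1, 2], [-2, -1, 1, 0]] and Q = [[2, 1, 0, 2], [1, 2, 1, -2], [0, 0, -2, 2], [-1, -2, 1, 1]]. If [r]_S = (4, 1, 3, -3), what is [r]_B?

Composing the changes, [r]_B = Q P [r]_S.
Q P = [[-1, -5, 4, 3], [7, -2, 3, 5], [-4, 0, 0, -4], [-5, 1, -2, -1]]; applying this to (4, 1, 3, -3) gives (-6, 20, -4, -22).

(-6, 20, -4, -22)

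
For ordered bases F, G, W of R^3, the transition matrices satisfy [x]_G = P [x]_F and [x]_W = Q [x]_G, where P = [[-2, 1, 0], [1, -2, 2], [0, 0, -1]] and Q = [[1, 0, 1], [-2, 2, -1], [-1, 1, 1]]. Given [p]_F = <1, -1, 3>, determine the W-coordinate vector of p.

<-6, 27, 9>

Apply P to get G-coordinates <-3, 9, -3>, then Q to get W-coordinates.
The result is [p]_W = <-6, 27, 9>.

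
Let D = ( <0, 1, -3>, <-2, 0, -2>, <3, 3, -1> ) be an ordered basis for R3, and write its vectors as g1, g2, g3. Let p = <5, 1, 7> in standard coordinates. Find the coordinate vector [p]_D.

<-2, -1, 1>

We seek scalars with c_1 g1 + ... + c_3 g3 = p; equivalently solve M c = p where the columns of M are g1, ..., g3.
Row-reducing the augmented matrix [M | p] gives c = (-2, -1, 1).
Check: -2g1 - g2 + g3 = <5, 1, 7>.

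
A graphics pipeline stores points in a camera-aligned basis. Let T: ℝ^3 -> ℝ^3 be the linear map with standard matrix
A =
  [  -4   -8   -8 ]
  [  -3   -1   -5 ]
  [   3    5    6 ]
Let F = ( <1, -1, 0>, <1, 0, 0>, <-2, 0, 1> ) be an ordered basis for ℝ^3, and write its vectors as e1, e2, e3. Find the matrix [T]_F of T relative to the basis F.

With P the matrix whose columns are e1, ..., e3, [T]_F = P^(-1) A P.
Column by column: T(e1) = A e1 = <4, -2, -2>; its F-coordinates <2, -2, -2> give column 1.
Continuing for each basis vector yields [T]_F = [[2, 3, -1], [-2, -1, 1], [-2, 3, 0]].

[[2, 3, -1], [-2, -1, 1], [-2, 3, 0]]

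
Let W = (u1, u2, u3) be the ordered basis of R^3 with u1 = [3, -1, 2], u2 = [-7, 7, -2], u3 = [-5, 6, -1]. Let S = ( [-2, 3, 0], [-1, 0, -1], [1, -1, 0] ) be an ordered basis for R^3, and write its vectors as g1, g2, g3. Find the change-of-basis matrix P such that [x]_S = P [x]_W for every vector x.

Column j of P is [uj]_S, since P maps W-coordinates to S-coordinates.
Expressing u1 in S: u1 = 0·g1 - 2g2 + g3, so column 1 of P is [0, -2, 1].
Doing the same for each uj gives P = [[0, 2, 2], [-2, 2, 1], [1, -1, 0]].

[[0, 2, 2], [-2, 2, 1], [1, -1, 0]]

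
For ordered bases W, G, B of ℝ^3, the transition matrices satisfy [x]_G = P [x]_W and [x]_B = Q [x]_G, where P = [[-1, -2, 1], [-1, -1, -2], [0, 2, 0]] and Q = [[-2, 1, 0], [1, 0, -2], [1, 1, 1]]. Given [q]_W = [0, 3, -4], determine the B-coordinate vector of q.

[25, -22, 1]

First [q]_G = P [q]_W = [-10, 5, 6].
Then [q]_B = Q [q]_G = [25, -22, 1].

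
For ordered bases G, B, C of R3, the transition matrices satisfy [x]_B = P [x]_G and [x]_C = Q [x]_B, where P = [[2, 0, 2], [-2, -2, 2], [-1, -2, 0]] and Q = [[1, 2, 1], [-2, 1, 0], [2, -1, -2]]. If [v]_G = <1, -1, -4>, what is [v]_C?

<-21, 4, -6>

Apply P to get B-coordinates <-6, -8, 1>, then Q to get C-coordinates.
The result is [v]_C = <-21, 4, -6>.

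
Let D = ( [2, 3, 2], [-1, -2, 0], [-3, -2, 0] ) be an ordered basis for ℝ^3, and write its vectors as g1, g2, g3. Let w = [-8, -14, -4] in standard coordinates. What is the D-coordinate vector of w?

Write w = c_1 g1 + ... + c_3 g3 and solve for the c_i.
Row-reducing the augmented matrix [M | w] gives c = (-2, 4, 0).
Check: -2g1 + 4g2 + 0·g3 = [-8, -14, -4].

[-2, 4, 0]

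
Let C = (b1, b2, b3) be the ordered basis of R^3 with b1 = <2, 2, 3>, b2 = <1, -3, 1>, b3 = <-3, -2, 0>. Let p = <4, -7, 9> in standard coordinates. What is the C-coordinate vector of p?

Write p = c_1 b1 + ... + c_3 b3 and solve for the c_i.
Row-reducing the augmented matrix [M | p] gives c = (2, 3, 1).
Check: 2b1 + 3b2 + b3 = <4, -7, 9>.

<2, 3, 1>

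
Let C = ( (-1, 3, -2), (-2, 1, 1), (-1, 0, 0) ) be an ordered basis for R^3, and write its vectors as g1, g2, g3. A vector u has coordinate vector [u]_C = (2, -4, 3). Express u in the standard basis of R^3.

The coordinates say u = 2g1 - 4g2 + 3g3; adding the scaled basis vectors gives (3, 2, -8).

(3, 2, -8)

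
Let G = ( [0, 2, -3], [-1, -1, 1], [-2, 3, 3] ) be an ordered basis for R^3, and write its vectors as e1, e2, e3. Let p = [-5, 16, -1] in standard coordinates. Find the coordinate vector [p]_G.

[p]_G is the unique c with M c = p, where M has columns e1, ..., e3.
Row-reducing the augmented matrix [M | p] gives c = (3, -1, 3).
Check: 3e1 - e2 + 3e3 = [-5, 16, -1].

[3, -1, 3]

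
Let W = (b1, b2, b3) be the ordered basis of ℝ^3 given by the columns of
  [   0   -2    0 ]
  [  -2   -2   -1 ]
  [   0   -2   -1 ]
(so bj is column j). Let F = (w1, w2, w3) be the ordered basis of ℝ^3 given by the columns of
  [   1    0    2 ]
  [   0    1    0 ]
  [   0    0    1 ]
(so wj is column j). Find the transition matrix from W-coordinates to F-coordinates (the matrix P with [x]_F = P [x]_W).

[[0, 2, 2], [-2, -2, -1], [0, -2, -1]]

Let M have columns bj and N have columns wj. Then for every x, N [x]_F = x = M [x]_W, so P = N^(-1) M.
Since det N = 1, N^(-1) has integer entries; multiplying gives P = [[0, 2, 2], [-2, -2, -1], [0, -2, -1]].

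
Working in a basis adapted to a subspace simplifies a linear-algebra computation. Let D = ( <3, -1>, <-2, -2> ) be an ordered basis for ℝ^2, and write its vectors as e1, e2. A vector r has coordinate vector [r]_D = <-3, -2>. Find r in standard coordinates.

<-5, 7>

r = M [r]_D, where M has columns e1, e2.
Carrying out the matrix-vector product, r = <-5, 7>.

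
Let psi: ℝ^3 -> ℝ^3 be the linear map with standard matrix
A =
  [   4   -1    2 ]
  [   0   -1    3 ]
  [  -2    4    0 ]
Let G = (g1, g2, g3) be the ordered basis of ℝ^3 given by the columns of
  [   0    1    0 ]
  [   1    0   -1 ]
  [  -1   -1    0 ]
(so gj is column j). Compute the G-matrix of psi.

[[-1, 0, 3], [-3, 2, 1], [3, 3, 2]]

The j-th column of [psi]_G is [psi(gj)]_G.
psi(g1) = A g1 = <-3, -4, 4> = -g1 - 3g2 + 3g3, so column 1 is <-1, -3, 3>.
Repeating for g2, g3 and assembling the columns gives [[-1, 0, 3], [-3, 2, 1], [3, 3, 2]].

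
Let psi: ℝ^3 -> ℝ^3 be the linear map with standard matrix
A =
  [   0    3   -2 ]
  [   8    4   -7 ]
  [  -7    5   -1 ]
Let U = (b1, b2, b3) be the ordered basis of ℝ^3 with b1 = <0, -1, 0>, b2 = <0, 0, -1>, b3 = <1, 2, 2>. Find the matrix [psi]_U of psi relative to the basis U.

With P the matrix whose columns are b1, ..., b3, [psi]_U = P^(-1) A P.
Column by column: psi(b1) = A b1 = <-3, -4, -5>; its U-coordinates <-2, -1, -3> give column 1.
Continuing for each basis vector yields [psi]_U = [[-2, -3, 2], [-1, 3, 3], [-3, 2, 2]].

[[-2, -3, 2], [-1, 3, 3], [-3, 2, 2]]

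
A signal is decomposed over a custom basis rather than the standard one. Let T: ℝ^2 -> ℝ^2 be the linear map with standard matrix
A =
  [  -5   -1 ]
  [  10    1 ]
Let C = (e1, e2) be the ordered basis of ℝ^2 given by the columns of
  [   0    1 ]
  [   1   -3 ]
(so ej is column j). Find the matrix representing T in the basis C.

[[-2, 1], [-1, -2]]

The j-th column of [T]_C is [T(ej)]_C.
T(e1) = A e1 = (-1, 1) = -2e1 - e2, so column 1 is (-2, -1).
Repeating for e2 and assembling the columns gives [[-2, 1], [-1, -2]].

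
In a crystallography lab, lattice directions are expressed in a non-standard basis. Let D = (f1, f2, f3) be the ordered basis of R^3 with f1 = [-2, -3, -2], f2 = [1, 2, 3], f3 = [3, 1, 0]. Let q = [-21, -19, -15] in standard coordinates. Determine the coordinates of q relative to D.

Write q = c_1 f1 + ... + c_3 f3 and solve for the c_i.
Row-reducing the augmented matrix [M | q] gives c = (3, -3, -4).
Check: 3f1 - 3f2 - 4f3 = [-21, -19, -15].

[3, -3, -4]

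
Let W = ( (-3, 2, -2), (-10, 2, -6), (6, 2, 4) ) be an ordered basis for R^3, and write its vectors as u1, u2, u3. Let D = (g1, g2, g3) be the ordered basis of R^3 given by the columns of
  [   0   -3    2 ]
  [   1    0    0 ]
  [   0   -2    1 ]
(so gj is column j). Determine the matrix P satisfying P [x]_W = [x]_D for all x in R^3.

Let M have columns uj and N have columns gj. Then for every x, N [x]_D = x = M [x]_W, so P = N^(-1) M.
Since det N = -1, N^(-1) has integer entries; multiplying gives P = [[2, 2, 2], [1, 2, -2], [0, -2, 0]].

[[2, 2, 2], [1, 2, -2], [0, -2, 0]]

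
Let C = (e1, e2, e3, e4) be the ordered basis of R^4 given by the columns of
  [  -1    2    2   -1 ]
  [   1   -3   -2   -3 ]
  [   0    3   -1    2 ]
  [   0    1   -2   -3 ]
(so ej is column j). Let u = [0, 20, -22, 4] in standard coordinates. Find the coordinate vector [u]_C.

We seek scalars with c_1 e1 + ... + c_4 e4 = u; equivalently solve M c = u where the columns of M are e1, ..., e4.
Solving this 4x4 system gives c = (0, -4, 2, -4).
Check: 0·e1 - 4e2 + 2e3 - 4e4 = [0, 20, -22, 4].

[0, -4, 2, -4]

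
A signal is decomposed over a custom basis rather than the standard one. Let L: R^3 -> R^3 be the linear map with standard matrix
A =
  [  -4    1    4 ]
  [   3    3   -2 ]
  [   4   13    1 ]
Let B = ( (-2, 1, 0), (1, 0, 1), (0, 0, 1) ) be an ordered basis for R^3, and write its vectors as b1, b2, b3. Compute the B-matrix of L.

With P the matrix whose columns are b1, ..., b3, [L]_B = P^(-1) A P.
Column by column: L(b1) = A b1 = (9, -3, 5); its B-coordinates (-3, 3, 2) give column 1.
Continuing for each basis vector yields [L]_B = [[-3, 1, -2], [3, 2, 0], [2, 3, 1]].

[[-3, 1, -2], [3, 2, 0], [2, 3, 1]]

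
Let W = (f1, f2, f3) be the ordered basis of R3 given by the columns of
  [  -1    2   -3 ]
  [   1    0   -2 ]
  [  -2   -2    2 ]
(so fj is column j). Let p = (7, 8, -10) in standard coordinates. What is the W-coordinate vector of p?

Write p = c_1 f1 + ... + c_3 f3 and solve for the c_i.
Row-reducing the augmented matrix [M | p] gives c = (2, 0, -3).
Check: 2f1 + 0·f2 - 3f3 = (7, 8, -10).

(2, 0, -3)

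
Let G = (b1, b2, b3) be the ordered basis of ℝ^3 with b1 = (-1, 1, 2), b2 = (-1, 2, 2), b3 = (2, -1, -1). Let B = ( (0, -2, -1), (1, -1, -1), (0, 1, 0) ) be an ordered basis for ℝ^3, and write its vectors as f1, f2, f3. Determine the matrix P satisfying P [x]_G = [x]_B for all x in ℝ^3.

[[-1, -1, -1], [-1, -1, 2], [-2, -1, -1]]

Column j of P is [bj]_B, since P maps G-coordinates to B-coordinates.
Expressing b1 in B: b1 = -f1 - f2 - 2f3, so column 1 of P is (-1, -1, -2).
Doing the same for each bj gives P = [[-1, -1, -1], [-1, -1, 2], [-2, -1, -1]].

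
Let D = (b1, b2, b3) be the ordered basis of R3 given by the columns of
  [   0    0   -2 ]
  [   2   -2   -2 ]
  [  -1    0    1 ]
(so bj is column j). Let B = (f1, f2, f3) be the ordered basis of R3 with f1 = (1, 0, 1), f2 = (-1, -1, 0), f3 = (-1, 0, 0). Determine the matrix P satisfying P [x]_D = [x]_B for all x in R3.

[[-1, 0, 1], [-2, 2, 2], [1, -2, 1]]

Take x = bj: its D-coordinates are the j-th standard unit vector, so P e_j — column j of P — equals [bj]_B.
b1 = -f1 - 2f2 + f3, giving column 1 = (-1, -2, 1); repeating for each j gives P = [[-1, 0, 1], [-2, 2, 2], [1, -2, 1]].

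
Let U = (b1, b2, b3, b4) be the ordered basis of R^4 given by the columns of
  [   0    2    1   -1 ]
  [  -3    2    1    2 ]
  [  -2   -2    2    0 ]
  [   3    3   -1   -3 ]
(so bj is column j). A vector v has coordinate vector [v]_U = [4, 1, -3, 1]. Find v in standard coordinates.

[-2, -11, -16, 15]

v = M [v]_U, where M has columns b1, ..., b4.
Carrying out the matrix-vector product, v = [-2, -11, -16, 15].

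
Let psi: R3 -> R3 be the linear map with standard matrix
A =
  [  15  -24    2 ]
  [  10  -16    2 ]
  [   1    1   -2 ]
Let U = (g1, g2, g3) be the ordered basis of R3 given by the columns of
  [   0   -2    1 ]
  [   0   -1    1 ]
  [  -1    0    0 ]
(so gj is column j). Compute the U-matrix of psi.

[[-2, 3, -2], [0, 2, 3], [-2, -2, -3]]

Let P have columns g1, ..., g3. Then [psi]_U = P^(-1) A P.
Here det P = 1, so P^(-1) is integer; computing A P first and then P^(-1)(A P) gives [[-2, 3, -2], [0, 2, 3], [-2, -2, -3]].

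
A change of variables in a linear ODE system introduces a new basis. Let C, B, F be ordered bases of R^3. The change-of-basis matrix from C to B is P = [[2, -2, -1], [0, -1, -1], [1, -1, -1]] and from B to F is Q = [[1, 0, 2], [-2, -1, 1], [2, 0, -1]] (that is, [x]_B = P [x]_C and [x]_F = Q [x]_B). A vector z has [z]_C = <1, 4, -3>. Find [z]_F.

Apply P to get B-coordinates <-3, -1, 0>, then Q to get F-coordinates.
The result is [z]_F = <-3, 7, -6>.

<-3, 7, -6>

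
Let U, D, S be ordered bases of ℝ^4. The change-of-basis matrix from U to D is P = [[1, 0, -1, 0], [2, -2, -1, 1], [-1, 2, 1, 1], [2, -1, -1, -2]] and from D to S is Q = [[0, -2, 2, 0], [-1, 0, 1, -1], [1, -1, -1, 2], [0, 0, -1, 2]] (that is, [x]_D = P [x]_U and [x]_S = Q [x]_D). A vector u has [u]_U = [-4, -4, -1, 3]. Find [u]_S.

Apply P to get D-coordinates [-3, 4, -2, -9], then Q to get S-coordinates.
The result is [u]_S = [-12, 10, -23, -16].

[-12, 10, -23, -16]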